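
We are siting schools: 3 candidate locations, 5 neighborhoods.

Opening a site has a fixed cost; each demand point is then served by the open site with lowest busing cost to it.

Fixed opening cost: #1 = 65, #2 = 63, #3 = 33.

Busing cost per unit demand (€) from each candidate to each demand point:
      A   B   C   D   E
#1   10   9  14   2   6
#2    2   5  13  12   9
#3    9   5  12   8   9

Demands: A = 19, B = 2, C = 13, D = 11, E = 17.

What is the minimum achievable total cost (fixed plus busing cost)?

469

Open {#1, #2}: assign each demand point to its cheapest open site.
  A→#2 19×2=38, B→#2 2×5=10, C→#2 13×13=169, D→#1 11×2=22, E→#1 17×6=102
  busing cost 341, fixed 128 → total 469.
Compare {#1, #2, #3}: busing cost 328 + fixed 161 = 489.
Compare {#2, #3}: busing cost 445 + fixed 96 = 541.
Compare {#1, #3}: busing cost 461 + fixed 98 = 559.
All other subsets cost ≥ 489. Minimum total cost: 469.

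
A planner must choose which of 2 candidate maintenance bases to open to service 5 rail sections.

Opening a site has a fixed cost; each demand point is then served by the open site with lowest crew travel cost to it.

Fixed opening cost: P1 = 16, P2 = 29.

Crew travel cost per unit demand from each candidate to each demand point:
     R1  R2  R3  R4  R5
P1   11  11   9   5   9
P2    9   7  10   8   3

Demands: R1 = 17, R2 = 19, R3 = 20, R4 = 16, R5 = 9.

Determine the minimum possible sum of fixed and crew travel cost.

Open {P1, P2}: assign each demand point to its cheapest open site.
  R1→P2 17×9=153, R2→P2 19×7=133, R3→P1 20×9=180, R4→P1 16×5=80, R5→P2 9×3=27
  crew travel cost 573, fixed 45 → total 618.
Compare {P2}: crew travel cost 641 + fixed 29 = 670.
Compare {P1}: crew travel cost 737 + fixed 16 = 753.

618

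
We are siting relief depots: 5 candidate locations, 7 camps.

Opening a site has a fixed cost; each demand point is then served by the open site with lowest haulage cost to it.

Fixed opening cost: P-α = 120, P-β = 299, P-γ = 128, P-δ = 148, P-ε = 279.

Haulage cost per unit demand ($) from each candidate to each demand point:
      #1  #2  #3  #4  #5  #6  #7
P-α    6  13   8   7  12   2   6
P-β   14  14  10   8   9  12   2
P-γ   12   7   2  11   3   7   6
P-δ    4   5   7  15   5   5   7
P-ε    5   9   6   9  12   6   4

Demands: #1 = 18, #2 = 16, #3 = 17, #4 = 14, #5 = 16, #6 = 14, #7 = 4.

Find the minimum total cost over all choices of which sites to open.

Open {P-α, P-γ}: assign each demand point to its cheapest open site.
  #1→P-α 18×6=108, #2→P-γ 16×7=112, #3→P-γ 17×2=34, #4→P-α 14×7=98, #5→P-γ 16×3=48, #6→P-α 14×2=28, #7→P-α 4×6=24
  haulage cost 452, fixed 248 → total 700.
Compare {P-γ, P-δ}: haulage cost 482 + fixed 276 = 758.
Compare {P-α, P-δ}: haulage cost 501 + fixed 268 = 769.
Compare {P-α, P-γ, P-δ}: haulage cost 384 + fixed 396 = 780.
All other subsets cost ≥ 758. Minimum total cost: 700.

700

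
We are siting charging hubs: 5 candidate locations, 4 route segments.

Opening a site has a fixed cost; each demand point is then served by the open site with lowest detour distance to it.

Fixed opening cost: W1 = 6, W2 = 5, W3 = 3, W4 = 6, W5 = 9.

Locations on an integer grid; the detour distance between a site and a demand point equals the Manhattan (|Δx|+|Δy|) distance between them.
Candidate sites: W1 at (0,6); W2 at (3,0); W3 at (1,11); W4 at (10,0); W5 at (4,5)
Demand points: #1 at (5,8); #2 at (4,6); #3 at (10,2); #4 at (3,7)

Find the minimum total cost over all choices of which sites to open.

25

Open {W4, W5}: assign each demand point to its cheapest open site.
  #1→W5 4, #2→W5 1, #3→W4 2, #4→W5 3
  detour distance 10, fixed 15 → total 25.
Compare {W5}: detour distance 17 + fixed 9 = 26.
Compare {W3, W4, W5}: detour distance 10 + fixed 18 = 28.
Compare {W1, W4}: detour distance 17 + fixed 12 = 29.
All other subsets cost ≥ 26. Minimum total cost: 25.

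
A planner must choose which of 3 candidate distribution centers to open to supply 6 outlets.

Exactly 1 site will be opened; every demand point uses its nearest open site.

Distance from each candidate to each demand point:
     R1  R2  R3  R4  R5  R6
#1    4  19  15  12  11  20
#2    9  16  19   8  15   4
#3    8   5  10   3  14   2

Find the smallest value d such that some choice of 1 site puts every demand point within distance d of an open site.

14

Open {#3}.
  Farthest demand point is R5 at distance 14 (to #3); all others are ≤ 14.
With {#2} the worst case is 19.
With {#1} the worst case is 20.
No size-1 selection achieves below 14.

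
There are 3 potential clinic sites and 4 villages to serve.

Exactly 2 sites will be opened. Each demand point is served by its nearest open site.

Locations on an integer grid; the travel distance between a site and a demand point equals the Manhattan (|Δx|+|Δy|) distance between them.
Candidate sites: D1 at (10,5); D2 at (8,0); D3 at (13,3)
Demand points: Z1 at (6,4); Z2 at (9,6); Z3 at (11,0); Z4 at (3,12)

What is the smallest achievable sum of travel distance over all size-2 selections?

24

Open {D1, D2}.
  Z1→D1 5, Z2→D1 2, Z3→D2 3, Z4→D1 14  ⇒ total 24.
Compare {D1, D3}: total 26.
Compare {D2, D3}: total 33.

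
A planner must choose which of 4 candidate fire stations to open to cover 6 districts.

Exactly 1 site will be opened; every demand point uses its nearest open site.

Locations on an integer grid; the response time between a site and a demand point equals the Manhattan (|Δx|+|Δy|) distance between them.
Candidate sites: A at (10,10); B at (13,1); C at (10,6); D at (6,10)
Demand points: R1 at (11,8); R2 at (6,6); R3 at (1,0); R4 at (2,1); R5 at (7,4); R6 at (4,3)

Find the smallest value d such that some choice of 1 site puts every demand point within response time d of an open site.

Open {B}.
  Farthest demand point is R3 at response time 13 (to B); all others are ≤ 13.
With {C} the worst case is 15.
With {D} the worst case is 15.
No size-1 selection achieves below 13.

13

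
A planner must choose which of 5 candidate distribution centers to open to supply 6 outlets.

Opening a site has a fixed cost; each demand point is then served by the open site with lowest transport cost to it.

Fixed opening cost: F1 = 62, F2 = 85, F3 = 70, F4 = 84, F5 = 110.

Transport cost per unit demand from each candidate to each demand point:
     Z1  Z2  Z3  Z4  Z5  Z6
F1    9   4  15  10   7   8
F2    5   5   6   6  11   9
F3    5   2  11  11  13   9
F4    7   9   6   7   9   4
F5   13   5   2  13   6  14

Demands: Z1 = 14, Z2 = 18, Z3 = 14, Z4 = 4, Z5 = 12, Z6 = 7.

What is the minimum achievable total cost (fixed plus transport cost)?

493

Open {F3, F5}: assign each demand point to its cheapest open site.
  Z1→F3 14×5=70, Z2→F3 18×2=36, Z3→F5 14×2=28, Z4→F3 4×11=44, Z5→F5 12×6=72, Z6→F3 7×9=63
  transport cost 313, fixed 180 → total 493.
Compare {F3, F4}: transport cost 354 + fixed 154 = 508.
Compare {F3, F4, F5}: transport cost 262 + fixed 264 = 526.
Compare {F1, F2}: transport cost 390 + fixed 147 = 537.
All other subsets cost ≥ 508. Minimum total cost: 493.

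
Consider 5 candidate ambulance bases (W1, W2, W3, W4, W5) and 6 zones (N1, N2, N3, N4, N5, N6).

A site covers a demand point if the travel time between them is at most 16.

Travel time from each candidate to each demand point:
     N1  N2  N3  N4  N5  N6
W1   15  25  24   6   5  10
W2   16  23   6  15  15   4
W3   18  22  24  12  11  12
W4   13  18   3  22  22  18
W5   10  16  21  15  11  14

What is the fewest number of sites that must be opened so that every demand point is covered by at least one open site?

Coverage sets (demand points within 16 of each site):
  W1: {N1, N4, N5, N6}
  W2: {N1, N3, N4, N5, N6}
  W3: {N4, N5, N6}
  W4: {N1, N3}
  W5: {N1, N2, N4, N5, N6}
No single site covers all 6 demand points.
But {W2, W5} covers everything, so the minimum is 2.

2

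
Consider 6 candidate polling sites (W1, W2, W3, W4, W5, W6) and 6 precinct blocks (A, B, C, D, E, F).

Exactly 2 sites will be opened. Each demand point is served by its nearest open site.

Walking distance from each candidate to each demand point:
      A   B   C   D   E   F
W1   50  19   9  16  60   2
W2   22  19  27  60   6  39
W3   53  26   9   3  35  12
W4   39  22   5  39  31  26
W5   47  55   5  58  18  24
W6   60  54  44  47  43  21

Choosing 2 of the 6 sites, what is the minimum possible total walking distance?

Open {W2, W3}.
  A→W2 22, B→W2 19, C→W3 9, D→W3 3, E→W2 6, F→W3 12  ⇒ total 71.
Compare {W1, W2}: total 74.
Compare {W1, W5}: total 107.
No size-2 selection does better; minimum is 71.

71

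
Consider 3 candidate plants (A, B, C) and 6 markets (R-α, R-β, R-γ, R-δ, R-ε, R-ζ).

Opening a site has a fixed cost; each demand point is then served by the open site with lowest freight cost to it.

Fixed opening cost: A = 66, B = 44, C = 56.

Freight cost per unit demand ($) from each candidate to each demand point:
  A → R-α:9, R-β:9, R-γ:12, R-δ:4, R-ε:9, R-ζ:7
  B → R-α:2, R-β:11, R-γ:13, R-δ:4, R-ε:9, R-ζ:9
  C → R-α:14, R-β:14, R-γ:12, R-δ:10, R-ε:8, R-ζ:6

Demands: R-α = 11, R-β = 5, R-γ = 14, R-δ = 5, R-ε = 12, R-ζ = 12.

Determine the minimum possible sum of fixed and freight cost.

Open {B, C}: assign each demand point to its cheapest open site.
  R-α→B 11×2=22, R-β→B 5×11=55, R-γ→C 14×12=168, R-δ→B 5×4=20, R-ε→C 12×8=96, R-ζ→C 12×6=72
  freight cost 433, fixed 100 → total 533.
Compare {B}: freight cost 495 + fixed 44 = 539.
Compare {A, B}: freight cost 447 + fixed 110 = 557.
Compare {A, B, C}: freight cost 423 + fixed 166 = 589.
All other subsets cost ≥ 539. Minimum total cost: 533.

533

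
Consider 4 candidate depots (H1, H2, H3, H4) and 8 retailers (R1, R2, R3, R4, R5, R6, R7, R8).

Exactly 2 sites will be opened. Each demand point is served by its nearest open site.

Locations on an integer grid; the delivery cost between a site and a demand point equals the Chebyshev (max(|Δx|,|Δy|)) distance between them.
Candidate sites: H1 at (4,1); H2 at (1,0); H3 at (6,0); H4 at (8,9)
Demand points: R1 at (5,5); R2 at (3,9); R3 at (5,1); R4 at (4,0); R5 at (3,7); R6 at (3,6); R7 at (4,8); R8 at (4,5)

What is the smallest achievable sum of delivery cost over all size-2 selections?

Open {H1, H4}.
  R1→H1 4, R2→H4 5, R3→H1 1, R4→H1 1, R5→H4 5, R6→H1 5, R7→H4 4, R8→H1 4  ⇒ total 29.
Compare {H3, H4}: total 30.
Compare {H2, H4}: total 34.
No size-2 selection does better; minimum is 29.

29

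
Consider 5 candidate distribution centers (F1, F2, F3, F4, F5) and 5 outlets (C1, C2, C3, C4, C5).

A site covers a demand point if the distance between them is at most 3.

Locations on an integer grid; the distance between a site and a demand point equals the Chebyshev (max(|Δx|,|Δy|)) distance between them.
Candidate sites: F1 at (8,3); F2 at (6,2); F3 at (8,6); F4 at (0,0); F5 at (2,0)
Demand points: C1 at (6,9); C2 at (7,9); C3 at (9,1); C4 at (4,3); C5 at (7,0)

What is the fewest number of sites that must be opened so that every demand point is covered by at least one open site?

Coverage sets (demand points within 3 of each site):
  F1: {C3, C5}
  F2: {C3, C4, C5}
  F3: {C1, C2}
  F4: {}
  F5: {C4}
No single site covers all 5 demand points.
But {F2, F3} covers everything, so the minimum is 2.

2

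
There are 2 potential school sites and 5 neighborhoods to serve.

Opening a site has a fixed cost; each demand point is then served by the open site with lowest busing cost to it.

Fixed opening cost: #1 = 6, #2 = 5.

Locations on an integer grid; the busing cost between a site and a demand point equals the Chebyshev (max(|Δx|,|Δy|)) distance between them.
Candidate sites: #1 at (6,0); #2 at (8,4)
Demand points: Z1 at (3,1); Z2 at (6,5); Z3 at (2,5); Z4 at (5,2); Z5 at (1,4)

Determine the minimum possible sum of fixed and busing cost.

Open {#1}: assign each demand point to its cheapest open site.
  Z1→#1 3, Z2→#1 5, Z3→#1 5, Z4→#1 2, Z5→#1 5
  busing cost 20, fixed 6 → total 26.
Compare {#2}: busing cost 23 + fixed 5 = 28.
Compare {#1, #2}: busing cost 17 + fixed 11 = 28.

26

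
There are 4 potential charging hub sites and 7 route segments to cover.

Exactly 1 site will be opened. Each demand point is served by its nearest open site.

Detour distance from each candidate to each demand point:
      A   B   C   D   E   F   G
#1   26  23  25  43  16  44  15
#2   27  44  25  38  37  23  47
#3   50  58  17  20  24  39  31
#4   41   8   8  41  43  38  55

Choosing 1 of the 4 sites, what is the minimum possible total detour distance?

Open {#1}.
  A→#1 26, B→#1 23, C→#1 25, D→#1 43, E→#1 16, F→#1 44, G→#1 15  ⇒ total 192.
Compare {#4}: total 234.
Compare {#3}: total 239.
No size-1 selection does better; minimum is 192.

192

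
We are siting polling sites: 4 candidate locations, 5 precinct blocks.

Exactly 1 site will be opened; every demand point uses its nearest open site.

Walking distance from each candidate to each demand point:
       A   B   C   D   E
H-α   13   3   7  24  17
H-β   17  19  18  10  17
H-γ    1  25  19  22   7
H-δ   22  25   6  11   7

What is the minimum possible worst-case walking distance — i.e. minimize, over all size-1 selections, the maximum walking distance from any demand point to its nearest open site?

Open {H-β}.
  Farthest demand point is B at walking distance 19 (to H-β); all others are ≤ 19.
With {H-α} the worst case is 24.
With {H-γ} the worst case is 25.
No size-1 selection achieves below 19.

19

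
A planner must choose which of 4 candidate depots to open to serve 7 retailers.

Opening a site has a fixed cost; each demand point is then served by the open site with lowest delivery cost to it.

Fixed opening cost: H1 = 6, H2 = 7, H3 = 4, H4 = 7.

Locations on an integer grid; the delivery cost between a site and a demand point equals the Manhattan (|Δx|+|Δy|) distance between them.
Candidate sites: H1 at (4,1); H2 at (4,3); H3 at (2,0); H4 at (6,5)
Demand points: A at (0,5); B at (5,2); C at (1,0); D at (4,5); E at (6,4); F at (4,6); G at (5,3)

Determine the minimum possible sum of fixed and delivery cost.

29

Open {H2, H3}: assign each demand point to its cheapest open site.
  A→H2 6, B→H2 2, C→H3 1, D→H2 2, E→H2 3, F→H2 3, G→H2 1
  delivery cost 18, fixed 11 → total 29.
Compare {H2}: delivery cost 23 + fixed 7 = 30.
Compare {H3, H4}: delivery cost 20 + fixed 11 = 31.
Compare {H1, H2}: delivery cost 21 + fixed 13 = 34.
All other subsets cost ≥ 30. Minimum total cost: 29.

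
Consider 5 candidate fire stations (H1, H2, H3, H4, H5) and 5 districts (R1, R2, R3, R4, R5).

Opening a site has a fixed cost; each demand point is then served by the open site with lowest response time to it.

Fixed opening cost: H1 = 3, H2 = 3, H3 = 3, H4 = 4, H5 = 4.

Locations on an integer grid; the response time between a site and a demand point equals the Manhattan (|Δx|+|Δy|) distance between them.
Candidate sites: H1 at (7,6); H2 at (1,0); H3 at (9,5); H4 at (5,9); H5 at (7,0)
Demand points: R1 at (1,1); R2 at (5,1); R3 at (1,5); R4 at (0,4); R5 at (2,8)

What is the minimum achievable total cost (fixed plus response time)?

27

Open {H2, H4}: assign each demand point to its cheapest open site.
  R1→H2 1, R2→H2 5, R3→H2 5, R4→H2 5, R5→H4 4
  response time 20, fixed 7 → total 27.
Compare {H2}: response time 25 + fixed 3 = 28.
Compare {H1, H2}: response time 23 + fixed 6 = 29.
Compare {H2, H4, H5}: response time 18 + fixed 11 = 29.
All other subsets cost ≥ 28. Minimum total cost: 27.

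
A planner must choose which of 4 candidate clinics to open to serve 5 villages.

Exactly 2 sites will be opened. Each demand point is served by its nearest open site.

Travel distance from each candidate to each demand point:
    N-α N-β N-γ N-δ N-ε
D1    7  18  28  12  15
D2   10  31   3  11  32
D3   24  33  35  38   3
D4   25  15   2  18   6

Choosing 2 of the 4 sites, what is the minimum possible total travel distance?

42

Open {D1, D4}.
  N-α→D1 7, N-β→D4 15, N-γ→D4 2, N-δ→D1 12, N-ε→D4 6  ⇒ total 42.
Compare {D2, D4}: total 44.
Compare {D1, D2}: total 54.
No size-2 selection does better; minimum is 42.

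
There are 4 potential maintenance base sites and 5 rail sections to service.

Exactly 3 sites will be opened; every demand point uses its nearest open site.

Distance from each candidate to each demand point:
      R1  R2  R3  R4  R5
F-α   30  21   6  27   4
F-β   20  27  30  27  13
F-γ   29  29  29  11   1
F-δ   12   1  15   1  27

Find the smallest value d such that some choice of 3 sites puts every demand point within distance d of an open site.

Open {F-α, F-β, F-δ}.
  Farthest demand point is R1 at distance 12 (to F-δ); all others are ≤ 12.
With {F-α, F-γ, F-δ} the worst case is 12.
With {F-β, F-γ, F-δ} the worst case is 15.
No size-3 selection achieves below 12.

12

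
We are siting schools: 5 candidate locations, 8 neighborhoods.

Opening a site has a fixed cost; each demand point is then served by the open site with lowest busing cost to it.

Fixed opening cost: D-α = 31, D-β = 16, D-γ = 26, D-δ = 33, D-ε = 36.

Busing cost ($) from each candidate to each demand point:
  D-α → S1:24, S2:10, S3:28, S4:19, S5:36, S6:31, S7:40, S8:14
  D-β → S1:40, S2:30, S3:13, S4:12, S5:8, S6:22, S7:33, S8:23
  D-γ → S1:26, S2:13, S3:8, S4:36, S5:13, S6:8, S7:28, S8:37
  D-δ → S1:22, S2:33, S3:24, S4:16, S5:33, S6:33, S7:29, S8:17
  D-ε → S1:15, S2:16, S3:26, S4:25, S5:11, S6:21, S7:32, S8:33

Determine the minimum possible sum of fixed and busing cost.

168

Open {D-β, D-γ}: assign each demand point to its cheapest open site.
  S1→D-γ 26, S2→D-γ 13, S3→D-γ 8, S4→D-β 12, S5→D-β 8, S6→D-γ 8, S7→D-γ 28, S8→D-β 23
  busing cost 126, fixed 42 → total 168.
Compare {D-α, D-γ}: busing cost 124 + fixed 57 = 181.
Compare {D-α, D-β}: busing cost 136 + fixed 47 = 183.
Compare {D-γ, D-δ}: busing cost 125 + fixed 59 = 184.
All other subsets cost ≥ 181. Minimum total cost: 168.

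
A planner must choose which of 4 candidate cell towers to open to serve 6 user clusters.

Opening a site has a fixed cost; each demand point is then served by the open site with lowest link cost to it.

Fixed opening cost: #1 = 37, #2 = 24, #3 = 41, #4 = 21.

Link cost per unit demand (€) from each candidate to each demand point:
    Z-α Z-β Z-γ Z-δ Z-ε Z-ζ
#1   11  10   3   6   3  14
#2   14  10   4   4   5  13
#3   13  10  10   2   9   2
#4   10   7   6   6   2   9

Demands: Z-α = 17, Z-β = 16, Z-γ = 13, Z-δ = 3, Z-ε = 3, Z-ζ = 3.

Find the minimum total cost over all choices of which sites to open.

Open {#2, #4}: assign each demand point to its cheapest open site.
  Z-α→#4 17×10=170, Z-β→#4 16×7=112, Z-γ→#2 13×4=52, Z-δ→#2 3×4=12, Z-ε→#4 3×2=6, Z-ζ→#4 3×9=27
  link cost 379, fixed 45 → total 424.
Compare {#1, #4}: link cost 372 + fixed 58 = 430.
Compare {#4}: link cost 411 + fixed 21 = 432.
Compare {#1, #3, #4}: link cost 339 + fixed 99 = 438.
All other subsets cost ≥ 430. Minimum total cost: 424.

424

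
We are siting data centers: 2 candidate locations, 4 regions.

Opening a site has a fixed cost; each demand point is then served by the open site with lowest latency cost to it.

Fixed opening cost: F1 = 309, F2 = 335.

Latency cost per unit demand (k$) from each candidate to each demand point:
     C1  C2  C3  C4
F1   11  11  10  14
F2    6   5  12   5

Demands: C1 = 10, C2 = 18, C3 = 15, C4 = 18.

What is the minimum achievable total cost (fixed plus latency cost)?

755

Open {F2}: assign each demand point to its cheapest open site.
  C1→F2 10×6=60, C2→F2 18×5=90, C3→F2 15×12=180, C4→F2 18×5=90
  latency cost 420, fixed 335 → total 755.
Compare {F1}: latency cost 710 + fixed 309 = 1019.
Compare {F1, F2}: latency cost 390 + fixed 644 = 1034.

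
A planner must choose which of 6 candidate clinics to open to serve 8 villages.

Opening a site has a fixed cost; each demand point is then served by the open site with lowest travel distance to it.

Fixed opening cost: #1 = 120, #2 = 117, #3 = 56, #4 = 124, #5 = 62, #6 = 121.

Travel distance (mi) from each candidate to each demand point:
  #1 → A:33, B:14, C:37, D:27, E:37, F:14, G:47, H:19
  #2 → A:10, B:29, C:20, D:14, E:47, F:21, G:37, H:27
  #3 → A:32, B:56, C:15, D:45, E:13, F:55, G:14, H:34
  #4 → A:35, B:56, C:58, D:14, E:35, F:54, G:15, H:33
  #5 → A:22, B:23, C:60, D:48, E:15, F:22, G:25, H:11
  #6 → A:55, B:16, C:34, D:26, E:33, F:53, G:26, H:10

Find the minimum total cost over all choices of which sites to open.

Open {#3, #5}: assign each demand point to its cheapest open site.
  A→#5 22, B→#5 23, C→#3 15, D→#3 45, E→#3 13, F→#5 22, G→#3 14, H→#5 11
  travel distance 165, fixed 118 → total 283.
Compare {#5}: travel distance 226 + fixed 62 = 288.
Compare {#2, #3}: travel distance 143 + fixed 173 = 316.
Compare {#2, #5}: travel distance 139 + fixed 179 = 318.
All other subsets cost ≥ 288. Minimum total cost: 283.

283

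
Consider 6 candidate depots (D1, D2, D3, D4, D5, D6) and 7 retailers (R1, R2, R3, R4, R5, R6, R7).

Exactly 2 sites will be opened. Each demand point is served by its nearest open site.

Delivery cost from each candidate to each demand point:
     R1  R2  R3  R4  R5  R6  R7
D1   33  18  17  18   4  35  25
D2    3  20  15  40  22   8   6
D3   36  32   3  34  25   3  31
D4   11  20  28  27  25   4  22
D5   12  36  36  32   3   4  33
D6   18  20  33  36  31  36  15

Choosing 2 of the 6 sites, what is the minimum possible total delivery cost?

72

Open {D1, D2}.
  R1→D2 3, R2→D1 18, R3→D2 15, R4→D1 18, R5→D1 4, R6→D2 8, R7→D2 6  ⇒ total 72.
Compare {D2, D5}: total 83.
Compare {D2, D3}: total 91.
No size-2 selection does better; minimum is 72.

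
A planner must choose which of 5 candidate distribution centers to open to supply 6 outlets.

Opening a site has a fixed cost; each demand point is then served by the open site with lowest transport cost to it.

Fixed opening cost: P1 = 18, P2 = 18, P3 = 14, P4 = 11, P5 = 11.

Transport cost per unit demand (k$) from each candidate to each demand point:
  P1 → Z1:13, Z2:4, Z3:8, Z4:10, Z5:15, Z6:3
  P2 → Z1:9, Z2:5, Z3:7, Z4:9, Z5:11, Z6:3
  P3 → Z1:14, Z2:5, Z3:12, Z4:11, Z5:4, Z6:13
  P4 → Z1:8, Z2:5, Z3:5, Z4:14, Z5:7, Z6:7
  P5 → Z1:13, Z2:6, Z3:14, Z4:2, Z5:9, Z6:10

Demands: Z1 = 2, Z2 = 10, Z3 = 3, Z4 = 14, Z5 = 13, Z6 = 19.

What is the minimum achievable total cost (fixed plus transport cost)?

Open {P1, P3, P4, P5}: assign each demand point to its cheapest open site.
  Z1→P4 2×8=16, Z2→P1 10×4=40, Z3→P4 3×5=15, Z4→P5 14×2=28, Z5→P3 13×4=52, Z6→P1 19×3=57
  transport cost 208, fixed 54 → total 262.
Compare {P2, P3, P5}: transport cost 226 + fixed 43 = 269.
Compare {P1, P3, P5}: transport cost 227 + fixed 43 = 270.
Compare {P2, P3, P4, P5}: transport cost 218 + fixed 54 = 272.
All other subsets cost ≥ 269. Minimum total cost: 262.

262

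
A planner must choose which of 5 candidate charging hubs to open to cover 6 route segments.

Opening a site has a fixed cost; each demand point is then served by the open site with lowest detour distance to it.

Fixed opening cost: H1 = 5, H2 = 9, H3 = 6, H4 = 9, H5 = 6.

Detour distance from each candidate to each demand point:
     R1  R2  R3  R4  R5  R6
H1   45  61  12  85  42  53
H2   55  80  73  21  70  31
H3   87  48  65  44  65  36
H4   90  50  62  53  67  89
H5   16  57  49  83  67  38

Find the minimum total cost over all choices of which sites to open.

Open {H1, H2, H3, H5}: assign each demand point to its cheapest open site.
  R1→H5 16, R2→H3 48, R3→H1 12, R4→H2 21, R5→H1 42, R6→H2 31
  detour distance 170, fixed 26 → total 196.
Compare {H1, H2, H5}: detour distance 179 + fixed 20 = 199.
Compare {H1, H2, H4, H5}: detour distance 172 + fixed 29 = 201.
Compare {H1, H2, H3, H4, H5}: detour distance 170 + fixed 35 = 205.
All other subsets cost ≥ 199. Minimum total cost: 196.

196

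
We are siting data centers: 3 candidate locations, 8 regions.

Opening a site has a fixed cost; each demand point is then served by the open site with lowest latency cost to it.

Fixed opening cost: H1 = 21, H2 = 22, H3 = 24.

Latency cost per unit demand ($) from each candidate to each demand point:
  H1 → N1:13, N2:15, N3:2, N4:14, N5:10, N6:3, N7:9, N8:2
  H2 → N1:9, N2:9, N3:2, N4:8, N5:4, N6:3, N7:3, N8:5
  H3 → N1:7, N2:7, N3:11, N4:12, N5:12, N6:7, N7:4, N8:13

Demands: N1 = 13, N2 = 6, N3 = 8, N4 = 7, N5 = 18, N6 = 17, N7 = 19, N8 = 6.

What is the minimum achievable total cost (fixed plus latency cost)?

Open {H2, H3}: assign each demand point to its cheapest open site.
  N1→H3 13×7=91, N2→H3 6×7=42, N3→H2 8×2=16, N4→H2 7×8=56, N5→H2 18×4=72, N6→H2 17×3=51, N7→H2 19×3=57, N8→H2 6×5=30
  latency cost 415, fixed 46 → total 461.
Compare {H1, H2, H3}: latency cost 397 + fixed 67 = 464.
Compare {H2}: latency cost 453 + fixed 22 = 475.
Compare {H1, H2}: latency cost 435 + fixed 43 = 478.
All other subsets cost ≥ 464. Minimum total cost: 461.

461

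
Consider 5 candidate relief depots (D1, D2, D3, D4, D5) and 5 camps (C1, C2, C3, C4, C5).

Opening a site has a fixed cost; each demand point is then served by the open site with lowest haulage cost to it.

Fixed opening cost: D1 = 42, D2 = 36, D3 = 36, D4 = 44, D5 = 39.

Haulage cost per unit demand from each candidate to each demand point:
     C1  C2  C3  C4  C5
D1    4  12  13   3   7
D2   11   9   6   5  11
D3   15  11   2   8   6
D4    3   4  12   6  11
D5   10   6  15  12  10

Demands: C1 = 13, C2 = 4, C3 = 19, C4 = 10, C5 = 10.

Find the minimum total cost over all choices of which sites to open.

Open {D3, D4}: assign each demand point to its cheapest open site.
  C1→D4 13×3=39, C2→D4 4×4=16, C3→D3 19×2=38, C4→D4 10×6=60, C5→D3 10×6=60
  haulage cost 213, fixed 80 → total 293.
Compare {D1, D3}: haulage cost 224 + fixed 78 = 302.
Compare {D1, D3, D4}: haulage cost 183 + fixed 122 = 305.
Compare {D2, D3, D4}: haulage cost 203 + fixed 116 = 319.
All other subsets cost ≥ 302. Minimum total cost: 293.

293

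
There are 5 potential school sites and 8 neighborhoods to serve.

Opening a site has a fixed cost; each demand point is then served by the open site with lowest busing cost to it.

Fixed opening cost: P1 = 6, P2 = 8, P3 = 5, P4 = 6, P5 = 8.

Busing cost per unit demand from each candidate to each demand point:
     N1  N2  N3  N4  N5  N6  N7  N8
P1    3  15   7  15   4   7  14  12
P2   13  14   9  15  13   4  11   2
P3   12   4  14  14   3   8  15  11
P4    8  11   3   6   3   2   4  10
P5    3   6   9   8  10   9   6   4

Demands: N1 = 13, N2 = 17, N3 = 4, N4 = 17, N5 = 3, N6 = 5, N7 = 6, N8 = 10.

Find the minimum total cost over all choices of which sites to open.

309

Open {P1, P2, P3, P4}: assign each demand point to its cheapest open site.
  N1→P1 13×3=39, N2→P3 17×4=68, N3→P4 4×3=12, N4→P4 17×6=102, N5→P3 3×3=9, N6→P4 5×2=10, N7→P4 6×4=24, N8→P2 10×2=20
  busing cost 284, fixed 25 → total 309.
Compare {P2, P3, P4, P5}: busing cost 284 + fixed 27 = 311.
Compare {P1, P2, P3, P4, P5}: busing cost 284 + fixed 33 = 317.
Compare {P3, P4, P5}: busing cost 304 + fixed 19 = 323.
All other subsets cost ≥ 311. Minimum total cost: 309.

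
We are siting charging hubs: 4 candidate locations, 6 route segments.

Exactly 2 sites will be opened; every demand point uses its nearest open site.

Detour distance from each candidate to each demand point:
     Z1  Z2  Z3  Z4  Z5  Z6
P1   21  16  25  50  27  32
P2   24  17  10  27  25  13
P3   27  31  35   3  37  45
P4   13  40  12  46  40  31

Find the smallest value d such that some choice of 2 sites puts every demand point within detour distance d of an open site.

Open {P2, P3}.
  Farthest demand point is Z5 at detour distance 25 (to P2); all others are ≤ 25.
With {P1, P2} the worst case is 27.
With {P2, P4} the worst case is 27.
No size-2 selection achieves below 25.

25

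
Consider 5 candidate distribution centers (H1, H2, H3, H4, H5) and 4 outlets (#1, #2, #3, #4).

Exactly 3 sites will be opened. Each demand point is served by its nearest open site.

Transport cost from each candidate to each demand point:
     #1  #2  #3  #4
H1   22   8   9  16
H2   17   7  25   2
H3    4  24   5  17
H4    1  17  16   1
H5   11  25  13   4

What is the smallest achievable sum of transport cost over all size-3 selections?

14

Open {H2, H3, H4}.
  #1→H4 1, #2→H2 7, #3→H3 5, #4→H4 1  ⇒ total 14.
Compare {H1, H3, H4}: total 15.
Compare {H1, H2, H3}: total 18.
No size-3 selection does better; minimum is 14.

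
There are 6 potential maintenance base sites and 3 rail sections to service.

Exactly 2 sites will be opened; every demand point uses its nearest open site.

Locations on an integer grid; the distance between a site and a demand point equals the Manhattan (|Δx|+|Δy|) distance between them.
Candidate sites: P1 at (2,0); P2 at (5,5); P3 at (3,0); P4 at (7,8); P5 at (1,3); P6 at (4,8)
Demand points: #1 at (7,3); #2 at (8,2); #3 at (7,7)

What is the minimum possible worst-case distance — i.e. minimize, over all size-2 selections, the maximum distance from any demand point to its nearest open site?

Open {P1, P2}.
  Farthest demand point is #2 at distance 6 (to P2); all others are ≤ 6.
With {P2, P3} the worst case is 6.
With {P2, P4} the worst case is 6.
No size-2 selection achieves below 6.

6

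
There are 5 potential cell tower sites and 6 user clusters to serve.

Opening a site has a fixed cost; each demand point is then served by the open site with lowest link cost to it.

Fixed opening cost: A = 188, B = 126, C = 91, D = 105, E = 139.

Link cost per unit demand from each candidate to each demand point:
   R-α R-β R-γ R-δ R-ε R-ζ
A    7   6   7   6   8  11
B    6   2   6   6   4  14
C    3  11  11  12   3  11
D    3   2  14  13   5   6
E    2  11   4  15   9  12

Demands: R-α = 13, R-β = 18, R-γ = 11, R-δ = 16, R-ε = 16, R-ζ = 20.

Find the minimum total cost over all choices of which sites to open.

Open {B, D}: assign each demand point to its cheapest open site.
  R-α→D 13×3=39, R-β→B 18×2=36, R-γ→B 11×6=66, R-δ→B 16×6=96, R-ε→B 16×4=64, R-ζ→D 20×6=120
  link cost 421, fixed 231 → total 652.
Compare {B, C}: link cost 505 + fixed 217 = 722.
Compare {B, C, D}: link cost 405 + fixed 322 = 727.
Compare {A, D}: link cost 448 + fixed 293 = 741.
All other subsets cost ≥ 722. Minimum total cost: 652.

652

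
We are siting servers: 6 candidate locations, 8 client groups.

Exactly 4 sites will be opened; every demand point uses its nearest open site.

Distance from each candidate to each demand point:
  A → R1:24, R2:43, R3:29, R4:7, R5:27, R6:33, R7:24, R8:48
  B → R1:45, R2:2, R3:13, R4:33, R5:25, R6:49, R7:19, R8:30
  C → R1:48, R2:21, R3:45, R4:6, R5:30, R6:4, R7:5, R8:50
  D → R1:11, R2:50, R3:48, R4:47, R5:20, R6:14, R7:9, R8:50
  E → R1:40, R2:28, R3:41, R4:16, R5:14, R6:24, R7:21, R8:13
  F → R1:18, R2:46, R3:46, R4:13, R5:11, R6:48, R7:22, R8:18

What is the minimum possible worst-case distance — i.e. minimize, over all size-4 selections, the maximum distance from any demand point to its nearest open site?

Open {A, B, D, E}.
  Farthest demand point is R5 at distance 14 (to E); all others are ≤ 14.
With {B, C, D, E} the worst case is 14.
With {B, D, E, F} the worst case is 14.
No size-4 selection achieves below 14.

14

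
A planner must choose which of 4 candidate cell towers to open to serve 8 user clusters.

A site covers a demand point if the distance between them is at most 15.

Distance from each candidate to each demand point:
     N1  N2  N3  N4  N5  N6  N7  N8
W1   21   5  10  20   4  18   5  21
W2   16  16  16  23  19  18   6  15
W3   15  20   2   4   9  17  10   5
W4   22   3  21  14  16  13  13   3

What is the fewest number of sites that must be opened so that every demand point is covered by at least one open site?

Coverage sets (demand points within 15 of each site):
  W1: {N2, N3, N5, N7}
  W2: {N7, N8}
  W3: {N1, N3, N4, N5, N7, N8}
  W4: {N2, N4, N6, N7, N8}
No single site covers all 8 demand points.
But {W3, W4} covers everything, so the minimum is 2.

2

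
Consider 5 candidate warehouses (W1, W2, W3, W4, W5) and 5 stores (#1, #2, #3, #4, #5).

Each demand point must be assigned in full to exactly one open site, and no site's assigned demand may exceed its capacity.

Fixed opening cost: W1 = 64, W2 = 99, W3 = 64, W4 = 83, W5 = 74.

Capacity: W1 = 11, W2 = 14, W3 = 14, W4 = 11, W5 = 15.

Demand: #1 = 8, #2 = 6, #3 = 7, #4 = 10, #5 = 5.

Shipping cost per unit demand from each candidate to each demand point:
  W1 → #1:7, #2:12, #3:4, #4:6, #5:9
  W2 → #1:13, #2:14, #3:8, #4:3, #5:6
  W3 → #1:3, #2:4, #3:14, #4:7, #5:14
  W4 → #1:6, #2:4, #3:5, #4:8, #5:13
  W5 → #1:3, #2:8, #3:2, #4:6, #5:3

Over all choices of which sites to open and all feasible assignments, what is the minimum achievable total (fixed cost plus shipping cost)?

339

Open {W1, W3, W5}; cheapest assignment that respects the capacities:
  W1 (cap 11, load 10): #4 — cost 10×6 = 60
  W3 (cap 14, load 14): #1, #2 — cost 8×3 + 6×4 = 48
  W5 (cap 15, load 12): #3, #5 — cost 7×2 + 5×3 = 29
  Shipping 137, fixed 202 → total 339.
  Any other capacity-feasible assignment to {W1, W3, W5} ships for at least 137.
Compare {W2, W3, W5}: its best feasible assignment gives total 344.
Compare {W3, W4, W5}: its best feasible assignment gives total 378.
Every other set of open sites that can feasibly serve all demand totals ≥ 344 even under its best assignment. Minimum: 339.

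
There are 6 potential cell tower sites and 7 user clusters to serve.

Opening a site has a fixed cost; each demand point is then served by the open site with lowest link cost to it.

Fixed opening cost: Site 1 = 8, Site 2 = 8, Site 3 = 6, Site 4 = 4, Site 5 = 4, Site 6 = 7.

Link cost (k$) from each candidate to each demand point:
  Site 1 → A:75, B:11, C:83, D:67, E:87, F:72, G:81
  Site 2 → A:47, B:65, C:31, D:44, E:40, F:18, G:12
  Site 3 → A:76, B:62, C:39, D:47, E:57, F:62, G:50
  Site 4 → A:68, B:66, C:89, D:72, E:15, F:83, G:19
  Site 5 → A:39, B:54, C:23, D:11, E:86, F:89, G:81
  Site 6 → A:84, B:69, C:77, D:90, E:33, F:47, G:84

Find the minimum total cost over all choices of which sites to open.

Open {Site 1, Site 2, Site 4, Site 5}: assign each demand point to its cheapest open site.
  A→Site 5 39, B→Site 1 11, C→Site 5 23, D→Site 5 11, E→Site 4 15, F→Site 2 18, G→Site 2 12
  link cost 129, fixed 24 → total 153.
Compare {Site 1, Site 2, Site 3, Site 4, Site 5}: link cost 129 + fixed 30 = 159.
Compare {Site 1, Site 2, Site 4, Site 5, Site 6}: link cost 129 + fixed 31 = 160.
Compare {Site 1, Site 2, Site 3, Site 4, Site 5, Site 6}: link cost 129 + fixed 37 = 166.
All other subsets cost ≥ 159. Minimum total cost: 153.

153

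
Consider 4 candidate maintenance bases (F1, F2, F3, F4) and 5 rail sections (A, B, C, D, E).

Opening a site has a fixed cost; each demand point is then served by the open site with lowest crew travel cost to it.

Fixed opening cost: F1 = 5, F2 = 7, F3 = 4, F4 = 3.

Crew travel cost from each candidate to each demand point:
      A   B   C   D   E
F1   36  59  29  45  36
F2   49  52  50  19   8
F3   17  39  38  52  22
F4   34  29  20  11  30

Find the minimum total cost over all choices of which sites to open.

Open {F2, F3, F4}: assign each demand point to its cheapest open site.
  A→F3 17, B→F4 29, C→F4 20, D→F4 11, E→F2 8
  crew travel cost 85, fixed 14 → total 99.
Compare {F1, F2, F3, F4}: crew travel cost 85 + fixed 19 = 104.
Compare {F3, F4}: crew travel cost 99 + fixed 7 = 106.
Compare {F1, F3, F4}: crew travel cost 99 + fixed 12 = 111.
All other subsets cost ≥ 104. Minimum total cost: 99.

99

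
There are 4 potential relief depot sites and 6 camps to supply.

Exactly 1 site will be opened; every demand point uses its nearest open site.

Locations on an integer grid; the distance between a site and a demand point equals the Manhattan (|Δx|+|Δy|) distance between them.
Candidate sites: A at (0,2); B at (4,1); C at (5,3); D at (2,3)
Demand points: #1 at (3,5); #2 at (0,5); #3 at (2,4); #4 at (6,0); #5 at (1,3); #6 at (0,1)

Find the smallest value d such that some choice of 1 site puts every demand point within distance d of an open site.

Open {C}.
  Farthest demand point is #2 at distance 7 (to C); all others are ≤ 7.
With {D} the worst case is 7.
With {A} the worst case is 8.
No size-1 selection achieves below 7.

7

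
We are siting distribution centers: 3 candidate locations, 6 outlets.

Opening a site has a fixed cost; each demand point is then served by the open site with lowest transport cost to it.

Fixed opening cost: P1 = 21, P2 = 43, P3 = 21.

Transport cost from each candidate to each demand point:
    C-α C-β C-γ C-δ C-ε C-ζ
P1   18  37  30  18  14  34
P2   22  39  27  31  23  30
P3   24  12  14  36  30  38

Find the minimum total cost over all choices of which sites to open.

152

Open {P1, P3}: assign each demand point to its cheapest open site.
  C-α→P1 18, C-β→P3 12, C-γ→P3 14, C-δ→P1 18, C-ε→P1 14, C-ζ→P1 34
  transport cost 110, fixed 42 → total 152.
Compare {P1}: transport cost 151 + fixed 21 = 172.
Compare {P3}: transport cost 154 + fixed 21 = 175.
Compare {P1, P2, P3}: transport cost 106 + fixed 85 = 191.
All other subsets cost ≥ 172. Minimum total cost: 152.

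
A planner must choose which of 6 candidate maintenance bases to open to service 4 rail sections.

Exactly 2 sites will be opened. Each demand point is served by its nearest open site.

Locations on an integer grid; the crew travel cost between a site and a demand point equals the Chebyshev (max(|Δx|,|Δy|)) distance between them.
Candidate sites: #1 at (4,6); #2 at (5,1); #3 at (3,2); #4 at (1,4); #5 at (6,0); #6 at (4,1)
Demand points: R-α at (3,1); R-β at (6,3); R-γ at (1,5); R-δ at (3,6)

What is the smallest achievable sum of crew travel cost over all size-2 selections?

6

Open {#4, #6}.
  R-α→#6 1, R-β→#6 2, R-γ→#4 1, R-δ→#4 2  ⇒ total 6.
Compare {#1, #6}: total 7.
Compare {#2, #4}: total 7.
No size-2 selection does better; minimum is 6.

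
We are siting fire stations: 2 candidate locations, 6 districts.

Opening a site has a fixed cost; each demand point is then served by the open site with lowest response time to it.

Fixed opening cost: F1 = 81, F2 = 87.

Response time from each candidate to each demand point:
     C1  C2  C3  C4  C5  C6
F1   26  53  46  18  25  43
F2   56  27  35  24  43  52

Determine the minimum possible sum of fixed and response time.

292

Open {F1}: assign each demand point to its cheapest open site.
  C1→F1 26, C2→F1 53, C3→F1 46, C4→F1 18, C5→F1 25, C6→F1 43
  response time 211, fixed 81 → total 292.
Compare {F2}: response time 237 + fixed 87 = 324.
Compare {F1, F2}: response time 174 + fixed 168 = 342.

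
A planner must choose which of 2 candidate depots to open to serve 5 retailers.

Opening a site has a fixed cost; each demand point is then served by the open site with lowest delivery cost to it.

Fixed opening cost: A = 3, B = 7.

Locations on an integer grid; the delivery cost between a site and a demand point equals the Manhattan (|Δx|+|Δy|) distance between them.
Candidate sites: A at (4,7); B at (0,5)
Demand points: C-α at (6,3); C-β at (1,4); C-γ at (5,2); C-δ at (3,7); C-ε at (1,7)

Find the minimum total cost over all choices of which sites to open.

25

Open {A}: assign each demand point to its cheapest open site.
  C-α→A 6, C-β→A 6, C-γ→A 6, C-δ→A 1, C-ε→A 3
  delivery cost 22, fixed 3 → total 25.
Compare {A, B}: delivery cost 18 + fixed 10 = 28.
Compare {B}: delivery cost 26 + fixed 7 = 33.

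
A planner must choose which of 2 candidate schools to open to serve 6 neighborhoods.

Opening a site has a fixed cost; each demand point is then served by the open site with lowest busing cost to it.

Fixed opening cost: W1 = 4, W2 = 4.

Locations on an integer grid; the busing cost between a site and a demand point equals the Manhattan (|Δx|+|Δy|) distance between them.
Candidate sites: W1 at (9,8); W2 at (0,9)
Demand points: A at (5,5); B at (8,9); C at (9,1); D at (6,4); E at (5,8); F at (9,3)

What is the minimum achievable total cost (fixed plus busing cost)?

Open {W1}: assign each demand point to its cheapest open site.
  A→W1 7, B→W1 2, C→W1 7, D→W1 7, E→W1 4, F→W1 5
  busing cost 32, fixed 4 → total 36.
Compare {W1, W2}: busing cost 32 + fixed 8 = 40.
Compare {W2}: busing cost 66 + fixed 4 = 70.

36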